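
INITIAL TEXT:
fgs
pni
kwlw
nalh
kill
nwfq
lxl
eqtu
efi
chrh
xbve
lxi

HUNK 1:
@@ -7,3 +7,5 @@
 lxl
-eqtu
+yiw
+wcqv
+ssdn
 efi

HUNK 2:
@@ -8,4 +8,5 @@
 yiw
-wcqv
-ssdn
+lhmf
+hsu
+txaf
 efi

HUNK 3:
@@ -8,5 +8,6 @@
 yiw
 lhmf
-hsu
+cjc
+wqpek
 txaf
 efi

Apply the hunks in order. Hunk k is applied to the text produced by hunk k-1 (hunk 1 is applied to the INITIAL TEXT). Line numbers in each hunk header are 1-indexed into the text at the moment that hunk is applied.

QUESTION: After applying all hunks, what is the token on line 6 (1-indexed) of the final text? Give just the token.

Answer: nwfq

Derivation:
Hunk 1: at line 7 remove [eqtu] add [yiw,wcqv,ssdn] -> 14 lines: fgs pni kwlw nalh kill nwfq lxl yiw wcqv ssdn efi chrh xbve lxi
Hunk 2: at line 8 remove [wcqv,ssdn] add [lhmf,hsu,txaf] -> 15 lines: fgs pni kwlw nalh kill nwfq lxl yiw lhmf hsu txaf efi chrh xbve lxi
Hunk 3: at line 8 remove [hsu] add [cjc,wqpek] -> 16 lines: fgs pni kwlw nalh kill nwfq lxl yiw lhmf cjc wqpek txaf efi chrh xbve lxi
Final line 6: nwfq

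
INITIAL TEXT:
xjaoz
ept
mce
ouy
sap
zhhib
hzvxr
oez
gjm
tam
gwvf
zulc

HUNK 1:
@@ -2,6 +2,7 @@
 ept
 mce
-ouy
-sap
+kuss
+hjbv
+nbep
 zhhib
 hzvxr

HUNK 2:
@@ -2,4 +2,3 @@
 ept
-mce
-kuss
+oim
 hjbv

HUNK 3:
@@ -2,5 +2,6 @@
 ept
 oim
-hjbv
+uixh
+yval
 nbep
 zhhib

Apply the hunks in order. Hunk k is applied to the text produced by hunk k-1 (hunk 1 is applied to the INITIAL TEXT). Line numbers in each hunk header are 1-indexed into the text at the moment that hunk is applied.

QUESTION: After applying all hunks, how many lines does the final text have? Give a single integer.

Hunk 1: at line 2 remove [ouy,sap] add [kuss,hjbv,nbep] -> 13 lines: xjaoz ept mce kuss hjbv nbep zhhib hzvxr oez gjm tam gwvf zulc
Hunk 2: at line 2 remove [mce,kuss] add [oim] -> 12 lines: xjaoz ept oim hjbv nbep zhhib hzvxr oez gjm tam gwvf zulc
Hunk 3: at line 2 remove [hjbv] add [uixh,yval] -> 13 lines: xjaoz ept oim uixh yval nbep zhhib hzvxr oez gjm tam gwvf zulc
Final line count: 13

Answer: 13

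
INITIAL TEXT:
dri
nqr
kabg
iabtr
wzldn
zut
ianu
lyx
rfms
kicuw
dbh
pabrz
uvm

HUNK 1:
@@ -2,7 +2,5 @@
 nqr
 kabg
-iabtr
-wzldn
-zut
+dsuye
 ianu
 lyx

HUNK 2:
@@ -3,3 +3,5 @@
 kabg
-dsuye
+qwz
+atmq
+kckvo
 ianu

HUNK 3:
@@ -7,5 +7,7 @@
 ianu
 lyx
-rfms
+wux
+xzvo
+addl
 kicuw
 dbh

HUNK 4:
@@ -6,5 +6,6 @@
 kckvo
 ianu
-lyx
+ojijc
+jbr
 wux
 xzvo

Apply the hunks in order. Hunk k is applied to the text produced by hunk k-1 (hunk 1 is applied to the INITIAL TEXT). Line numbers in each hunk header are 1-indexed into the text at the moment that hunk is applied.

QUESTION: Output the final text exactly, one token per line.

Hunk 1: at line 2 remove [iabtr,wzldn,zut] add [dsuye] -> 11 lines: dri nqr kabg dsuye ianu lyx rfms kicuw dbh pabrz uvm
Hunk 2: at line 3 remove [dsuye] add [qwz,atmq,kckvo] -> 13 lines: dri nqr kabg qwz atmq kckvo ianu lyx rfms kicuw dbh pabrz uvm
Hunk 3: at line 7 remove [rfms] add [wux,xzvo,addl] -> 15 lines: dri nqr kabg qwz atmq kckvo ianu lyx wux xzvo addl kicuw dbh pabrz uvm
Hunk 4: at line 6 remove [lyx] add [ojijc,jbr] -> 16 lines: dri nqr kabg qwz atmq kckvo ianu ojijc jbr wux xzvo addl kicuw dbh pabrz uvm

Answer: dri
nqr
kabg
qwz
atmq
kckvo
ianu
ojijc
jbr
wux
xzvo
addl
kicuw
dbh
pabrz
uvm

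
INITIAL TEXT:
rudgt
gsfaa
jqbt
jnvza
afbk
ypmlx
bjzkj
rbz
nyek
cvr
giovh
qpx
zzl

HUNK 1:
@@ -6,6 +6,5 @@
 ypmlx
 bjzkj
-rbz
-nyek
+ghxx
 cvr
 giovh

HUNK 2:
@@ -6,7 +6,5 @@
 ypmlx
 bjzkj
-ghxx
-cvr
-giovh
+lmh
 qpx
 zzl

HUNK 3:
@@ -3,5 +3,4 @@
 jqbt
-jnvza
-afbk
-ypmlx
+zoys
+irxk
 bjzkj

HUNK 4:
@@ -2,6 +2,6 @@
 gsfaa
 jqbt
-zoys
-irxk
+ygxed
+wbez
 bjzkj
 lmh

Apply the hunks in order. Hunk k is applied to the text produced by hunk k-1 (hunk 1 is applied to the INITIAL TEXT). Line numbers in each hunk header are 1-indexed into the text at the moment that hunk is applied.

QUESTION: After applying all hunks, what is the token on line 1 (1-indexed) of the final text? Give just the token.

Answer: rudgt

Derivation:
Hunk 1: at line 6 remove [rbz,nyek] add [ghxx] -> 12 lines: rudgt gsfaa jqbt jnvza afbk ypmlx bjzkj ghxx cvr giovh qpx zzl
Hunk 2: at line 6 remove [ghxx,cvr,giovh] add [lmh] -> 10 lines: rudgt gsfaa jqbt jnvza afbk ypmlx bjzkj lmh qpx zzl
Hunk 3: at line 3 remove [jnvza,afbk,ypmlx] add [zoys,irxk] -> 9 lines: rudgt gsfaa jqbt zoys irxk bjzkj lmh qpx zzl
Hunk 4: at line 2 remove [zoys,irxk] add [ygxed,wbez] -> 9 lines: rudgt gsfaa jqbt ygxed wbez bjzkj lmh qpx zzl
Final line 1: rudgt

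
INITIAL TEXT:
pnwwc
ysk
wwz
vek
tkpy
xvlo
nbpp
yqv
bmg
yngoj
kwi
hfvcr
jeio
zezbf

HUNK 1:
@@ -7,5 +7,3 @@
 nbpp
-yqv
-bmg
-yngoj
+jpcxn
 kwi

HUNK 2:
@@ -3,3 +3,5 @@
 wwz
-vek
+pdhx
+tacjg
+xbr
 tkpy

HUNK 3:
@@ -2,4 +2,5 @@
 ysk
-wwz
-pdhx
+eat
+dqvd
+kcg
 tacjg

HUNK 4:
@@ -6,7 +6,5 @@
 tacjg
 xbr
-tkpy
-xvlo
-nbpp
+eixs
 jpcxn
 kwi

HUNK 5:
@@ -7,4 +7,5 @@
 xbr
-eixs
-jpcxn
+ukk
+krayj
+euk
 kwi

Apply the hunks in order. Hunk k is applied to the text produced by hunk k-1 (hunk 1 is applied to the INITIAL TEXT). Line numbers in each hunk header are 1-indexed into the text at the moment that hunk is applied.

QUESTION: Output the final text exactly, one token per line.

Answer: pnwwc
ysk
eat
dqvd
kcg
tacjg
xbr
ukk
krayj
euk
kwi
hfvcr
jeio
zezbf

Derivation:
Hunk 1: at line 7 remove [yqv,bmg,yngoj] add [jpcxn] -> 12 lines: pnwwc ysk wwz vek tkpy xvlo nbpp jpcxn kwi hfvcr jeio zezbf
Hunk 2: at line 3 remove [vek] add [pdhx,tacjg,xbr] -> 14 lines: pnwwc ysk wwz pdhx tacjg xbr tkpy xvlo nbpp jpcxn kwi hfvcr jeio zezbf
Hunk 3: at line 2 remove [wwz,pdhx] add [eat,dqvd,kcg] -> 15 lines: pnwwc ysk eat dqvd kcg tacjg xbr tkpy xvlo nbpp jpcxn kwi hfvcr jeio zezbf
Hunk 4: at line 6 remove [tkpy,xvlo,nbpp] add [eixs] -> 13 lines: pnwwc ysk eat dqvd kcg tacjg xbr eixs jpcxn kwi hfvcr jeio zezbf
Hunk 5: at line 7 remove [eixs,jpcxn] add [ukk,krayj,euk] -> 14 lines: pnwwc ysk eat dqvd kcg tacjg xbr ukk krayj euk kwi hfvcr jeio zezbf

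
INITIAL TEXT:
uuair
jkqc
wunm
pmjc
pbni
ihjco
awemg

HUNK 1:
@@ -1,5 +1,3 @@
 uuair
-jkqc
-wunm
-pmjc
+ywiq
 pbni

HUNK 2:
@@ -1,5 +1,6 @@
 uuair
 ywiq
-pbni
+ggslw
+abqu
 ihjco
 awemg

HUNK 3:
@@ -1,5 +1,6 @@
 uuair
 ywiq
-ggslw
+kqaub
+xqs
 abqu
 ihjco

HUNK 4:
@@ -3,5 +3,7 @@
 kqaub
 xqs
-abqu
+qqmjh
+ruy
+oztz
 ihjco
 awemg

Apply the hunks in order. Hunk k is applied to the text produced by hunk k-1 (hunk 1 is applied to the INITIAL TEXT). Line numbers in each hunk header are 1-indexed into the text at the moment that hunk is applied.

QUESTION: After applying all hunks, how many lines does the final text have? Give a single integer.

Hunk 1: at line 1 remove [jkqc,wunm,pmjc] add [ywiq] -> 5 lines: uuair ywiq pbni ihjco awemg
Hunk 2: at line 1 remove [pbni] add [ggslw,abqu] -> 6 lines: uuair ywiq ggslw abqu ihjco awemg
Hunk 3: at line 1 remove [ggslw] add [kqaub,xqs] -> 7 lines: uuair ywiq kqaub xqs abqu ihjco awemg
Hunk 4: at line 3 remove [abqu] add [qqmjh,ruy,oztz] -> 9 lines: uuair ywiq kqaub xqs qqmjh ruy oztz ihjco awemg
Final line count: 9

Answer: 9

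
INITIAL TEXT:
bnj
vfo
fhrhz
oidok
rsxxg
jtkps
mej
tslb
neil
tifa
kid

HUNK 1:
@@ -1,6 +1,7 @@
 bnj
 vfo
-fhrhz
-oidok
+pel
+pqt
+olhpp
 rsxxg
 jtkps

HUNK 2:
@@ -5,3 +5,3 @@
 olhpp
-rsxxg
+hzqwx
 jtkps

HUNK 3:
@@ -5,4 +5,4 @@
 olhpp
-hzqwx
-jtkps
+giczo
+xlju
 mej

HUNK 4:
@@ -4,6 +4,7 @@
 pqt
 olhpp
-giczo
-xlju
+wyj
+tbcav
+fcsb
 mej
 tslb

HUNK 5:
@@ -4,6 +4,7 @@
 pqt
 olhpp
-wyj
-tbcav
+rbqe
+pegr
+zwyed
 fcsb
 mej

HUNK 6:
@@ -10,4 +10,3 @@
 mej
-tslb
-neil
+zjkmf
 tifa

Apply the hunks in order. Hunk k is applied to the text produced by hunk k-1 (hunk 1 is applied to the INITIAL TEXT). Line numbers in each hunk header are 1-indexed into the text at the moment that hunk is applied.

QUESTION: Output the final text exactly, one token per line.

Hunk 1: at line 1 remove [fhrhz,oidok] add [pel,pqt,olhpp] -> 12 lines: bnj vfo pel pqt olhpp rsxxg jtkps mej tslb neil tifa kid
Hunk 2: at line 5 remove [rsxxg] add [hzqwx] -> 12 lines: bnj vfo pel pqt olhpp hzqwx jtkps mej tslb neil tifa kid
Hunk 3: at line 5 remove [hzqwx,jtkps] add [giczo,xlju] -> 12 lines: bnj vfo pel pqt olhpp giczo xlju mej tslb neil tifa kid
Hunk 4: at line 4 remove [giczo,xlju] add [wyj,tbcav,fcsb] -> 13 lines: bnj vfo pel pqt olhpp wyj tbcav fcsb mej tslb neil tifa kid
Hunk 5: at line 4 remove [wyj,tbcav] add [rbqe,pegr,zwyed] -> 14 lines: bnj vfo pel pqt olhpp rbqe pegr zwyed fcsb mej tslb neil tifa kid
Hunk 6: at line 10 remove [tslb,neil] add [zjkmf] -> 13 lines: bnj vfo pel pqt olhpp rbqe pegr zwyed fcsb mej zjkmf tifa kid

Answer: bnj
vfo
pel
pqt
olhpp
rbqe
pegr
zwyed
fcsb
mej
zjkmf
tifa
kid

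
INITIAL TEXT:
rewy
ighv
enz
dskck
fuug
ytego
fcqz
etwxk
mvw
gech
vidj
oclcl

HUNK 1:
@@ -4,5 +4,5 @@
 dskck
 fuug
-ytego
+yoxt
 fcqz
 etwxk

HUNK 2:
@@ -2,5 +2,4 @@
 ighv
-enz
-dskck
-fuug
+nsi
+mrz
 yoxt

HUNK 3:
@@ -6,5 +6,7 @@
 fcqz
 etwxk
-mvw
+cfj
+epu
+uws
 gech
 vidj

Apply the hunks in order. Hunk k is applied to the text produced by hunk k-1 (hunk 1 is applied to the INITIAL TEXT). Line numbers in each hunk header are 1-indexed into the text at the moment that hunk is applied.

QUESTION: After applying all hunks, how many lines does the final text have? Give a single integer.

Answer: 13

Derivation:
Hunk 1: at line 4 remove [ytego] add [yoxt] -> 12 lines: rewy ighv enz dskck fuug yoxt fcqz etwxk mvw gech vidj oclcl
Hunk 2: at line 2 remove [enz,dskck,fuug] add [nsi,mrz] -> 11 lines: rewy ighv nsi mrz yoxt fcqz etwxk mvw gech vidj oclcl
Hunk 3: at line 6 remove [mvw] add [cfj,epu,uws] -> 13 lines: rewy ighv nsi mrz yoxt fcqz etwxk cfj epu uws gech vidj oclcl
Final line count: 13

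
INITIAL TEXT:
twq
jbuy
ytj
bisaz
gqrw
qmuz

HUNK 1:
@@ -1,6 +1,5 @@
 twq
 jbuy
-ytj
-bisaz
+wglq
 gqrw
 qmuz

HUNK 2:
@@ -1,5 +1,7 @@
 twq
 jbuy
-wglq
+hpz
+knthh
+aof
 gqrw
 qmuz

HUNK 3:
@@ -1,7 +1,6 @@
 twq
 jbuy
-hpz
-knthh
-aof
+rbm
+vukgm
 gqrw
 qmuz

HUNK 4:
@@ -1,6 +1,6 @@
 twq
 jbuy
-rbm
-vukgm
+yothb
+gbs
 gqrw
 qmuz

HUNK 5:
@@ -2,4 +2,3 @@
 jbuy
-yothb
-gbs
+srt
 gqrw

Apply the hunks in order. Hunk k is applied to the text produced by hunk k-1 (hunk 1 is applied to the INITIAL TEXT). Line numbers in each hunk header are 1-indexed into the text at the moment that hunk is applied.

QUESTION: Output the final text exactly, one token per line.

Hunk 1: at line 1 remove [ytj,bisaz] add [wglq] -> 5 lines: twq jbuy wglq gqrw qmuz
Hunk 2: at line 1 remove [wglq] add [hpz,knthh,aof] -> 7 lines: twq jbuy hpz knthh aof gqrw qmuz
Hunk 3: at line 1 remove [hpz,knthh,aof] add [rbm,vukgm] -> 6 lines: twq jbuy rbm vukgm gqrw qmuz
Hunk 4: at line 1 remove [rbm,vukgm] add [yothb,gbs] -> 6 lines: twq jbuy yothb gbs gqrw qmuz
Hunk 5: at line 2 remove [yothb,gbs] add [srt] -> 5 lines: twq jbuy srt gqrw qmuz

Answer: twq
jbuy
srt
gqrw
qmuz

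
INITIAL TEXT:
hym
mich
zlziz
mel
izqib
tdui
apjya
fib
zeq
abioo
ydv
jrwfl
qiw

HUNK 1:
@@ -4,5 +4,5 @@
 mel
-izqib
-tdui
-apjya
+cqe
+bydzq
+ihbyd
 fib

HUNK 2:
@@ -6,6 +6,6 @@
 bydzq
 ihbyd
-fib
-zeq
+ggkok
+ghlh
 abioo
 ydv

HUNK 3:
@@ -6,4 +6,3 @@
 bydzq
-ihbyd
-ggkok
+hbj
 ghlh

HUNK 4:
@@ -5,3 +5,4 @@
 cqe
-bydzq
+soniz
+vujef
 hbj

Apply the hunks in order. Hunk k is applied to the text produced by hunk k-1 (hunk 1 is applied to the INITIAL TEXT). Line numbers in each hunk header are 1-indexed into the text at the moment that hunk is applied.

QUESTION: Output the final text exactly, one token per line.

Hunk 1: at line 4 remove [izqib,tdui,apjya] add [cqe,bydzq,ihbyd] -> 13 lines: hym mich zlziz mel cqe bydzq ihbyd fib zeq abioo ydv jrwfl qiw
Hunk 2: at line 6 remove [fib,zeq] add [ggkok,ghlh] -> 13 lines: hym mich zlziz mel cqe bydzq ihbyd ggkok ghlh abioo ydv jrwfl qiw
Hunk 3: at line 6 remove [ihbyd,ggkok] add [hbj] -> 12 lines: hym mich zlziz mel cqe bydzq hbj ghlh abioo ydv jrwfl qiw
Hunk 4: at line 5 remove [bydzq] add [soniz,vujef] -> 13 lines: hym mich zlziz mel cqe soniz vujef hbj ghlh abioo ydv jrwfl qiw

Answer: hym
mich
zlziz
mel
cqe
soniz
vujef
hbj
ghlh
abioo
ydv
jrwfl
qiw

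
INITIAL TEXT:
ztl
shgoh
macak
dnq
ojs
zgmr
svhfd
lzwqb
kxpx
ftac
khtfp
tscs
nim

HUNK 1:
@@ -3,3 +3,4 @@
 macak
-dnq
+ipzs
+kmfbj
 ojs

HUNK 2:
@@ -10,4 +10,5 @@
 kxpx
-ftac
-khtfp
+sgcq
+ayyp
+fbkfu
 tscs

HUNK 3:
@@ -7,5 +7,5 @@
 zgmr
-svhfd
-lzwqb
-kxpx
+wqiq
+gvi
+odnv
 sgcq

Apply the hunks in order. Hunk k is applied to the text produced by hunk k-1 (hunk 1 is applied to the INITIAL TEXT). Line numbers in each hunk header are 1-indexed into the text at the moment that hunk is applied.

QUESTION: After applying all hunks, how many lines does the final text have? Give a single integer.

Answer: 15

Derivation:
Hunk 1: at line 3 remove [dnq] add [ipzs,kmfbj] -> 14 lines: ztl shgoh macak ipzs kmfbj ojs zgmr svhfd lzwqb kxpx ftac khtfp tscs nim
Hunk 2: at line 10 remove [ftac,khtfp] add [sgcq,ayyp,fbkfu] -> 15 lines: ztl shgoh macak ipzs kmfbj ojs zgmr svhfd lzwqb kxpx sgcq ayyp fbkfu tscs nim
Hunk 3: at line 7 remove [svhfd,lzwqb,kxpx] add [wqiq,gvi,odnv] -> 15 lines: ztl shgoh macak ipzs kmfbj ojs zgmr wqiq gvi odnv sgcq ayyp fbkfu tscs nim
Final line count: 15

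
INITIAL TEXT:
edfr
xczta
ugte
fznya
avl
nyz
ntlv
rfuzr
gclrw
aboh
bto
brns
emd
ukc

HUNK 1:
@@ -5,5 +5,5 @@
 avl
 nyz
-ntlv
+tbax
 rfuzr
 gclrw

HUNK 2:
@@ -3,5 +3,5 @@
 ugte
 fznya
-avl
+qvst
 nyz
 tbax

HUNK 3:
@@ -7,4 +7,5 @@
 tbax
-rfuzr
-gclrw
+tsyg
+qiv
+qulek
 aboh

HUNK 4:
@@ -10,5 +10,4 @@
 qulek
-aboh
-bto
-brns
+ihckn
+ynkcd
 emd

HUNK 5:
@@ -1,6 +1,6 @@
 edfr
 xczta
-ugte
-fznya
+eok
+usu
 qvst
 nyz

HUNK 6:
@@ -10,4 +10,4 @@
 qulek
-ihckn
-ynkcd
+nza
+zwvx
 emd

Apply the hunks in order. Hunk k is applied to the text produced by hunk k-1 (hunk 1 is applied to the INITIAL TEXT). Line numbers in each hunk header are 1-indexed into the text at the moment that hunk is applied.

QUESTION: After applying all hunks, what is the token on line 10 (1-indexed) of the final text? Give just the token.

Answer: qulek

Derivation:
Hunk 1: at line 5 remove [ntlv] add [tbax] -> 14 lines: edfr xczta ugte fznya avl nyz tbax rfuzr gclrw aboh bto brns emd ukc
Hunk 2: at line 3 remove [avl] add [qvst] -> 14 lines: edfr xczta ugte fznya qvst nyz tbax rfuzr gclrw aboh bto brns emd ukc
Hunk 3: at line 7 remove [rfuzr,gclrw] add [tsyg,qiv,qulek] -> 15 lines: edfr xczta ugte fznya qvst nyz tbax tsyg qiv qulek aboh bto brns emd ukc
Hunk 4: at line 10 remove [aboh,bto,brns] add [ihckn,ynkcd] -> 14 lines: edfr xczta ugte fznya qvst nyz tbax tsyg qiv qulek ihckn ynkcd emd ukc
Hunk 5: at line 1 remove [ugte,fznya] add [eok,usu] -> 14 lines: edfr xczta eok usu qvst nyz tbax tsyg qiv qulek ihckn ynkcd emd ukc
Hunk 6: at line 10 remove [ihckn,ynkcd] add [nza,zwvx] -> 14 lines: edfr xczta eok usu qvst nyz tbax tsyg qiv qulek nza zwvx emd ukc
Final line 10: qulek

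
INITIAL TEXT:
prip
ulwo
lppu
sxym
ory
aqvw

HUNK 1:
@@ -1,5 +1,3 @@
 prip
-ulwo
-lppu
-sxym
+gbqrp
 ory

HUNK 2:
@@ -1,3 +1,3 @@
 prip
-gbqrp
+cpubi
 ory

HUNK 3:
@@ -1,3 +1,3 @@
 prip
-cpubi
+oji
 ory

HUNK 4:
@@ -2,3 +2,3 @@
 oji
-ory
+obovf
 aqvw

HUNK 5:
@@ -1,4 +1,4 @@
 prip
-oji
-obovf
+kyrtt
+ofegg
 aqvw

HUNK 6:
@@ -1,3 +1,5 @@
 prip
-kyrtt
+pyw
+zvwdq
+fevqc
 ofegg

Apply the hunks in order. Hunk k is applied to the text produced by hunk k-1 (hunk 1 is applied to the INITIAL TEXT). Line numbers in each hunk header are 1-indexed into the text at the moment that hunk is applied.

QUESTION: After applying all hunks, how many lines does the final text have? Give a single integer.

Hunk 1: at line 1 remove [ulwo,lppu,sxym] add [gbqrp] -> 4 lines: prip gbqrp ory aqvw
Hunk 2: at line 1 remove [gbqrp] add [cpubi] -> 4 lines: prip cpubi ory aqvw
Hunk 3: at line 1 remove [cpubi] add [oji] -> 4 lines: prip oji ory aqvw
Hunk 4: at line 2 remove [ory] add [obovf] -> 4 lines: prip oji obovf aqvw
Hunk 5: at line 1 remove [oji,obovf] add [kyrtt,ofegg] -> 4 lines: prip kyrtt ofegg aqvw
Hunk 6: at line 1 remove [kyrtt] add [pyw,zvwdq,fevqc] -> 6 lines: prip pyw zvwdq fevqc ofegg aqvw
Final line count: 6

Answer: 6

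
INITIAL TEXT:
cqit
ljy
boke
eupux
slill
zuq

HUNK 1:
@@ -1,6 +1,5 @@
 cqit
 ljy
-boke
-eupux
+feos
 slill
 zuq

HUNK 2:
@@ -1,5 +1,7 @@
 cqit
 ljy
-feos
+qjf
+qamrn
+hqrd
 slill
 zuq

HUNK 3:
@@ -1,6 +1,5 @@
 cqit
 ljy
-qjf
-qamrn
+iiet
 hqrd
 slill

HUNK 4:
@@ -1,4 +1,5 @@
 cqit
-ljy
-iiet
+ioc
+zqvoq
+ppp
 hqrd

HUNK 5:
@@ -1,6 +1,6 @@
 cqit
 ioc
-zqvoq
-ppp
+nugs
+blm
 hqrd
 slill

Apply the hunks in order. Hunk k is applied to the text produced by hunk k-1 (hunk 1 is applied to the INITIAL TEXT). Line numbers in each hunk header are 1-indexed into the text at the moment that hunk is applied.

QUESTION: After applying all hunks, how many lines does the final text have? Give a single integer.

Answer: 7

Derivation:
Hunk 1: at line 1 remove [boke,eupux] add [feos] -> 5 lines: cqit ljy feos slill zuq
Hunk 2: at line 1 remove [feos] add [qjf,qamrn,hqrd] -> 7 lines: cqit ljy qjf qamrn hqrd slill zuq
Hunk 3: at line 1 remove [qjf,qamrn] add [iiet] -> 6 lines: cqit ljy iiet hqrd slill zuq
Hunk 4: at line 1 remove [ljy,iiet] add [ioc,zqvoq,ppp] -> 7 lines: cqit ioc zqvoq ppp hqrd slill zuq
Hunk 5: at line 1 remove [zqvoq,ppp] add [nugs,blm] -> 7 lines: cqit ioc nugs blm hqrd slill zuq
Final line count: 7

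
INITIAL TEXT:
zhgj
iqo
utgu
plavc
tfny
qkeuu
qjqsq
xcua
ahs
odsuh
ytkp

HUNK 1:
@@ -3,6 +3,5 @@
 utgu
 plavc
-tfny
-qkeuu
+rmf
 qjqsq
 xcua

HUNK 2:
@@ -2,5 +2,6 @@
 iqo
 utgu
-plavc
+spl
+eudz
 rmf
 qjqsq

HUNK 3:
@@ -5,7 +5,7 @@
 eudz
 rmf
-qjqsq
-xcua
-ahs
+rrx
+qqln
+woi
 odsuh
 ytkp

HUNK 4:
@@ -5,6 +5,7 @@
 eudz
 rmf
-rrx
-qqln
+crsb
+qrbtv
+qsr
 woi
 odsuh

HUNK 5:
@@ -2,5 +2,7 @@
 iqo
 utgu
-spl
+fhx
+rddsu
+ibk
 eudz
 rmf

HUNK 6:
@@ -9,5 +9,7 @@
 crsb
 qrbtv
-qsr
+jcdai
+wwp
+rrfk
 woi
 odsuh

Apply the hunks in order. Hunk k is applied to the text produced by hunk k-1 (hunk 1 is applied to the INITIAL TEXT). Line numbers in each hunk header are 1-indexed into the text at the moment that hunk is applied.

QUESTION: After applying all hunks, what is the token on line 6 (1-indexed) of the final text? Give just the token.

Hunk 1: at line 3 remove [tfny,qkeuu] add [rmf] -> 10 lines: zhgj iqo utgu plavc rmf qjqsq xcua ahs odsuh ytkp
Hunk 2: at line 2 remove [plavc] add [spl,eudz] -> 11 lines: zhgj iqo utgu spl eudz rmf qjqsq xcua ahs odsuh ytkp
Hunk 3: at line 5 remove [qjqsq,xcua,ahs] add [rrx,qqln,woi] -> 11 lines: zhgj iqo utgu spl eudz rmf rrx qqln woi odsuh ytkp
Hunk 4: at line 5 remove [rrx,qqln] add [crsb,qrbtv,qsr] -> 12 lines: zhgj iqo utgu spl eudz rmf crsb qrbtv qsr woi odsuh ytkp
Hunk 5: at line 2 remove [spl] add [fhx,rddsu,ibk] -> 14 lines: zhgj iqo utgu fhx rddsu ibk eudz rmf crsb qrbtv qsr woi odsuh ytkp
Hunk 6: at line 9 remove [qsr] add [jcdai,wwp,rrfk] -> 16 lines: zhgj iqo utgu fhx rddsu ibk eudz rmf crsb qrbtv jcdai wwp rrfk woi odsuh ytkp
Final line 6: ibk

Answer: ibk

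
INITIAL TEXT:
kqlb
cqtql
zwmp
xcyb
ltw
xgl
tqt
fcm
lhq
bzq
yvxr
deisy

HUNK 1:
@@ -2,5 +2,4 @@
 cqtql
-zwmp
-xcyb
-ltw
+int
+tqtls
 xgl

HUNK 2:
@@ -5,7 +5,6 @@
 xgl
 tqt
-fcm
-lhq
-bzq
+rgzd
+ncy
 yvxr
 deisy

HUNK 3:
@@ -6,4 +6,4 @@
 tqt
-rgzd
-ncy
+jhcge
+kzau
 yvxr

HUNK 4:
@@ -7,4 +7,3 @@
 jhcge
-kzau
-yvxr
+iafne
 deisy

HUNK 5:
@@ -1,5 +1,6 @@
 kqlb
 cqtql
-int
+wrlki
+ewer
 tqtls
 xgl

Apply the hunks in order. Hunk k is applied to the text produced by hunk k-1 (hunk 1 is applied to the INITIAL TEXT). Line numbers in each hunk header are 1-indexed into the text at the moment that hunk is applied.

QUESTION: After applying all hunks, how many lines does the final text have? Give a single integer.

Answer: 10

Derivation:
Hunk 1: at line 2 remove [zwmp,xcyb,ltw] add [int,tqtls] -> 11 lines: kqlb cqtql int tqtls xgl tqt fcm lhq bzq yvxr deisy
Hunk 2: at line 5 remove [fcm,lhq,bzq] add [rgzd,ncy] -> 10 lines: kqlb cqtql int tqtls xgl tqt rgzd ncy yvxr deisy
Hunk 3: at line 6 remove [rgzd,ncy] add [jhcge,kzau] -> 10 lines: kqlb cqtql int tqtls xgl tqt jhcge kzau yvxr deisy
Hunk 4: at line 7 remove [kzau,yvxr] add [iafne] -> 9 lines: kqlb cqtql int tqtls xgl tqt jhcge iafne deisy
Hunk 5: at line 1 remove [int] add [wrlki,ewer] -> 10 lines: kqlb cqtql wrlki ewer tqtls xgl tqt jhcge iafne deisy
Final line count: 10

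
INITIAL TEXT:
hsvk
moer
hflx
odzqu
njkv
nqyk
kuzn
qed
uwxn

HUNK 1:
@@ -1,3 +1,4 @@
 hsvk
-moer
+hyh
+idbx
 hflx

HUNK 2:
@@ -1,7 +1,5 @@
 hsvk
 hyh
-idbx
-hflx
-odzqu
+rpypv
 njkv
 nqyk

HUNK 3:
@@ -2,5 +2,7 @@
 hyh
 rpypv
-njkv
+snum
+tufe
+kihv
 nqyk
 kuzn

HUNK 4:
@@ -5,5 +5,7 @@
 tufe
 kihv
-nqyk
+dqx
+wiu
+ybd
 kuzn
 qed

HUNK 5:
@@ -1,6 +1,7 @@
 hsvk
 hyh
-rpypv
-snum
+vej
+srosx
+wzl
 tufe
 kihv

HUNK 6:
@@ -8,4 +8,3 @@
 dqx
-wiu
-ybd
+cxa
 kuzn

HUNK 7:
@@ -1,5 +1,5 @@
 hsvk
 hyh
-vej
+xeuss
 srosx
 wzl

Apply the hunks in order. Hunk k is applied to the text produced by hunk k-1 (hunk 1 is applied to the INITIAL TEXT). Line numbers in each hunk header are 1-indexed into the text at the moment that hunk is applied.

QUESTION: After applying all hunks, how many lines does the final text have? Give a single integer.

Answer: 12

Derivation:
Hunk 1: at line 1 remove [moer] add [hyh,idbx] -> 10 lines: hsvk hyh idbx hflx odzqu njkv nqyk kuzn qed uwxn
Hunk 2: at line 1 remove [idbx,hflx,odzqu] add [rpypv] -> 8 lines: hsvk hyh rpypv njkv nqyk kuzn qed uwxn
Hunk 3: at line 2 remove [njkv] add [snum,tufe,kihv] -> 10 lines: hsvk hyh rpypv snum tufe kihv nqyk kuzn qed uwxn
Hunk 4: at line 5 remove [nqyk] add [dqx,wiu,ybd] -> 12 lines: hsvk hyh rpypv snum tufe kihv dqx wiu ybd kuzn qed uwxn
Hunk 5: at line 1 remove [rpypv,snum] add [vej,srosx,wzl] -> 13 lines: hsvk hyh vej srosx wzl tufe kihv dqx wiu ybd kuzn qed uwxn
Hunk 6: at line 8 remove [wiu,ybd] add [cxa] -> 12 lines: hsvk hyh vej srosx wzl tufe kihv dqx cxa kuzn qed uwxn
Hunk 7: at line 1 remove [vej] add [xeuss] -> 12 lines: hsvk hyh xeuss srosx wzl tufe kihv dqx cxa kuzn qed uwxn
Final line count: 12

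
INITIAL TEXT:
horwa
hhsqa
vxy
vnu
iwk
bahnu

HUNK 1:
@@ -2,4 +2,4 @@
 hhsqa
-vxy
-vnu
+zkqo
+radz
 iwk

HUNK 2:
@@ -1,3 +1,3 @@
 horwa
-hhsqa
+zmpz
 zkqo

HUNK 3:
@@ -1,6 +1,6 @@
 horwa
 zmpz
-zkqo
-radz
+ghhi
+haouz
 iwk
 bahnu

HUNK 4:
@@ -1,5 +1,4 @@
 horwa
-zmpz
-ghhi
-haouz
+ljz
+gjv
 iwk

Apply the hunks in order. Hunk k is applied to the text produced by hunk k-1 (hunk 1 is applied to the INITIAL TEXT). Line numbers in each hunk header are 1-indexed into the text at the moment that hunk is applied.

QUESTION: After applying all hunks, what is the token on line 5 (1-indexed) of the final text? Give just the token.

Hunk 1: at line 2 remove [vxy,vnu] add [zkqo,radz] -> 6 lines: horwa hhsqa zkqo radz iwk bahnu
Hunk 2: at line 1 remove [hhsqa] add [zmpz] -> 6 lines: horwa zmpz zkqo radz iwk bahnu
Hunk 3: at line 1 remove [zkqo,radz] add [ghhi,haouz] -> 6 lines: horwa zmpz ghhi haouz iwk bahnu
Hunk 4: at line 1 remove [zmpz,ghhi,haouz] add [ljz,gjv] -> 5 lines: horwa ljz gjv iwk bahnu
Final line 5: bahnu

Answer: bahnu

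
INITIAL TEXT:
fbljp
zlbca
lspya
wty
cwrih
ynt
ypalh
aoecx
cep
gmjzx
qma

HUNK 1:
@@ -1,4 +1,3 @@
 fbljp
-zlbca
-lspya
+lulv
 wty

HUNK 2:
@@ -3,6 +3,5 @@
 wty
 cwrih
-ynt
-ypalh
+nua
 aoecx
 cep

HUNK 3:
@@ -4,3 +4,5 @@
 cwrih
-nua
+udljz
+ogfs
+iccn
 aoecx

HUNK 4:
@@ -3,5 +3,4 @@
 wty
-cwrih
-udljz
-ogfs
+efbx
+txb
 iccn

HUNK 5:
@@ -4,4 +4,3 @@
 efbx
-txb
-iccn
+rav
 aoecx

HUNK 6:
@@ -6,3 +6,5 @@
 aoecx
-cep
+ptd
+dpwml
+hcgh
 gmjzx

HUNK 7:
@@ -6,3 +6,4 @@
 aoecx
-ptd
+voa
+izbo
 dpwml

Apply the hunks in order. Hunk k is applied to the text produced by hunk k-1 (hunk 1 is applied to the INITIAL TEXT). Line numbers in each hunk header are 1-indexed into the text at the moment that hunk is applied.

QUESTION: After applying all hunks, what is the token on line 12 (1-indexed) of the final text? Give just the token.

Answer: qma

Derivation:
Hunk 1: at line 1 remove [zlbca,lspya] add [lulv] -> 10 lines: fbljp lulv wty cwrih ynt ypalh aoecx cep gmjzx qma
Hunk 2: at line 3 remove [ynt,ypalh] add [nua] -> 9 lines: fbljp lulv wty cwrih nua aoecx cep gmjzx qma
Hunk 3: at line 4 remove [nua] add [udljz,ogfs,iccn] -> 11 lines: fbljp lulv wty cwrih udljz ogfs iccn aoecx cep gmjzx qma
Hunk 4: at line 3 remove [cwrih,udljz,ogfs] add [efbx,txb] -> 10 lines: fbljp lulv wty efbx txb iccn aoecx cep gmjzx qma
Hunk 5: at line 4 remove [txb,iccn] add [rav] -> 9 lines: fbljp lulv wty efbx rav aoecx cep gmjzx qma
Hunk 6: at line 6 remove [cep] add [ptd,dpwml,hcgh] -> 11 lines: fbljp lulv wty efbx rav aoecx ptd dpwml hcgh gmjzx qma
Hunk 7: at line 6 remove [ptd] add [voa,izbo] -> 12 lines: fbljp lulv wty efbx rav aoecx voa izbo dpwml hcgh gmjzx qma
Final line 12: qma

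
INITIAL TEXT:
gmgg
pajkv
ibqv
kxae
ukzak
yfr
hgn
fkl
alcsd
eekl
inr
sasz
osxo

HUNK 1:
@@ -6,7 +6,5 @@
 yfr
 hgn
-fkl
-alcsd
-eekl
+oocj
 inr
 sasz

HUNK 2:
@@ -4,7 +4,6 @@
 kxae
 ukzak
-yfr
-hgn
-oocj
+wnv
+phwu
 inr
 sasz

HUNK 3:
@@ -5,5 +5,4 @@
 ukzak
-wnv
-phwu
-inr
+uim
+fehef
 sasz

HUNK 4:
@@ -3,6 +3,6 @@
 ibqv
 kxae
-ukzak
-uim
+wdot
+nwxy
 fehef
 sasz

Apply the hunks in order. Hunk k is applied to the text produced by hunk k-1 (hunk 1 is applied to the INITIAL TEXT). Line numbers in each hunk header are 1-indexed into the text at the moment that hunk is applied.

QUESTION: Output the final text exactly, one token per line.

Answer: gmgg
pajkv
ibqv
kxae
wdot
nwxy
fehef
sasz
osxo

Derivation:
Hunk 1: at line 6 remove [fkl,alcsd,eekl] add [oocj] -> 11 lines: gmgg pajkv ibqv kxae ukzak yfr hgn oocj inr sasz osxo
Hunk 2: at line 4 remove [yfr,hgn,oocj] add [wnv,phwu] -> 10 lines: gmgg pajkv ibqv kxae ukzak wnv phwu inr sasz osxo
Hunk 3: at line 5 remove [wnv,phwu,inr] add [uim,fehef] -> 9 lines: gmgg pajkv ibqv kxae ukzak uim fehef sasz osxo
Hunk 4: at line 3 remove [ukzak,uim] add [wdot,nwxy] -> 9 lines: gmgg pajkv ibqv kxae wdot nwxy fehef sasz osxo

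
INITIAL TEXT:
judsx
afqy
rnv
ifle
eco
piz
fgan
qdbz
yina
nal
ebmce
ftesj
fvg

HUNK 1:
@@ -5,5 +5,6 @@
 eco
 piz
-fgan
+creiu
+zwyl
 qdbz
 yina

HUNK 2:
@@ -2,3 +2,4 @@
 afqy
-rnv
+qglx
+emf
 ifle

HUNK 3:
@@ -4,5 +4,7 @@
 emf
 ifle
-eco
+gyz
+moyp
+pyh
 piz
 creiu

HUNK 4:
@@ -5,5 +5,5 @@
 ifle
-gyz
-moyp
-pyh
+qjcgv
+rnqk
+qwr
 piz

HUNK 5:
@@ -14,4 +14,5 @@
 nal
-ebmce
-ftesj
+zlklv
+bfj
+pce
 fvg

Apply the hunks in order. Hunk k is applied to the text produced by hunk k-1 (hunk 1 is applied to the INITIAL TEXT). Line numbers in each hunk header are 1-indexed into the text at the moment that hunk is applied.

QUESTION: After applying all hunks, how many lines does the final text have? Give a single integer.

Answer: 18

Derivation:
Hunk 1: at line 5 remove [fgan] add [creiu,zwyl] -> 14 lines: judsx afqy rnv ifle eco piz creiu zwyl qdbz yina nal ebmce ftesj fvg
Hunk 2: at line 2 remove [rnv] add [qglx,emf] -> 15 lines: judsx afqy qglx emf ifle eco piz creiu zwyl qdbz yina nal ebmce ftesj fvg
Hunk 3: at line 4 remove [eco] add [gyz,moyp,pyh] -> 17 lines: judsx afqy qglx emf ifle gyz moyp pyh piz creiu zwyl qdbz yina nal ebmce ftesj fvg
Hunk 4: at line 5 remove [gyz,moyp,pyh] add [qjcgv,rnqk,qwr] -> 17 lines: judsx afqy qglx emf ifle qjcgv rnqk qwr piz creiu zwyl qdbz yina nal ebmce ftesj fvg
Hunk 5: at line 14 remove [ebmce,ftesj] add [zlklv,bfj,pce] -> 18 lines: judsx afqy qglx emf ifle qjcgv rnqk qwr piz creiu zwyl qdbz yina nal zlklv bfj pce fvg
Final line count: 18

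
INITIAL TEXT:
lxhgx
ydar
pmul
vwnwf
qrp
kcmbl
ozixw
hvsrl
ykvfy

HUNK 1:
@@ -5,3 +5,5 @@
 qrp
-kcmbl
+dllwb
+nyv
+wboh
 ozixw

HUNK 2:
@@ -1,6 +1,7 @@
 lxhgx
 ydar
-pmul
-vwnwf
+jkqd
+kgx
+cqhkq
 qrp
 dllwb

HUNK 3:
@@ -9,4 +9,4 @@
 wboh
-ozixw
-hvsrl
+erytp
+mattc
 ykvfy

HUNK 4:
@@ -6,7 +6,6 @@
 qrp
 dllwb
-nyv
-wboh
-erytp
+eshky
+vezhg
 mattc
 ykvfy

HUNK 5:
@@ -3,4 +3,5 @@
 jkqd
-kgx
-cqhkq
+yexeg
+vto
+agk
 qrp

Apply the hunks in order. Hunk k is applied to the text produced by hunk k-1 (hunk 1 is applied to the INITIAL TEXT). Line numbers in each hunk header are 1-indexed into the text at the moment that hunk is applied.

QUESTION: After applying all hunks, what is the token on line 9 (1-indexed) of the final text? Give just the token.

Hunk 1: at line 5 remove [kcmbl] add [dllwb,nyv,wboh] -> 11 lines: lxhgx ydar pmul vwnwf qrp dllwb nyv wboh ozixw hvsrl ykvfy
Hunk 2: at line 1 remove [pmul,vwnwf] add [jkqd,kgx,cqhkq] -> 12 lines: lxhgx ydar jkqd kgx cqhkq qrp dllwb nyv wboh ozixw hvsrl ykvfy
Hunk 3: at line 9 remove [ozixw,hvsrl] add [erytp,mattc] -> 12 lines: lxhgx ydar jkqd kgx cqhkq qrp dllwb nyv wboh erytp mattc ykvfy
Hunk 4: at line 6 remove [nyv,wboh,erytp] add [eshky,vezhg] -> 11 lines: lxhgx ydar jkqd kgx cqhkq qrp dllwb eshky vezhg mattc ykvfy
Hunk 5: at line 3 remove [kgx,cqhkq] add [yexeg,vto,agk] -> 12 lines: lxhgx ydar jkqd yexeg vto agk qrp dllwb eshky vezhg mattc ykvfy
Final line 9: eshky

Answer: eshky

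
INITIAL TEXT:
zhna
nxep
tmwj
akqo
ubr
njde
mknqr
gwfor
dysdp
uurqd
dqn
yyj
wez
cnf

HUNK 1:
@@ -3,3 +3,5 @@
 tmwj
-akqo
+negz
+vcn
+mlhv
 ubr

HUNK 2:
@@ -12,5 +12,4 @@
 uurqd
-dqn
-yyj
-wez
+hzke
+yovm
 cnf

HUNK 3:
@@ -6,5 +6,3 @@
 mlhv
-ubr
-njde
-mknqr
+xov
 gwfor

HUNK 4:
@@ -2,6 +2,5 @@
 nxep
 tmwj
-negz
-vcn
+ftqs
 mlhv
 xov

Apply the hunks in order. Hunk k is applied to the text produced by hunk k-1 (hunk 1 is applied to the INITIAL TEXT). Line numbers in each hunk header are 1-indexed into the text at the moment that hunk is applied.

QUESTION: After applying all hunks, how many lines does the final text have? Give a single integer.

Hunk 1: at line 3 remove [akqo] add [negz,vcn,mlhv] -> 16 lines: zhna nxep tmwj negz vcn mlhv ubr njde mknqr gwfor dysdp uurqd dqn yyj wez cnf
Hunk 2: at line 12 remove [dqn,yyj,wez] add [hzke,yovm] -> 15 lines: zhna nxep tmwj negz vcn mlhv ubr njde mknqr gwfor dysdp uurqd hzke yovm cnf
Hunk 3: at line 6 remove [ubr,njde,mknqr] add [xov] -> 13 lines: zhna nxep tmwj negz vcn mlhv xov gwfor dysdp uurqd hzke yovm cnf
Hunk 4: at line 2 remove [negz,vcn] add [ftqs] -> 12 lines: zhna nxep tmwj ftqs mlhv xov gwfor dysdp uurqd hzke yovm cnf
Final line count: 12

Answer: 12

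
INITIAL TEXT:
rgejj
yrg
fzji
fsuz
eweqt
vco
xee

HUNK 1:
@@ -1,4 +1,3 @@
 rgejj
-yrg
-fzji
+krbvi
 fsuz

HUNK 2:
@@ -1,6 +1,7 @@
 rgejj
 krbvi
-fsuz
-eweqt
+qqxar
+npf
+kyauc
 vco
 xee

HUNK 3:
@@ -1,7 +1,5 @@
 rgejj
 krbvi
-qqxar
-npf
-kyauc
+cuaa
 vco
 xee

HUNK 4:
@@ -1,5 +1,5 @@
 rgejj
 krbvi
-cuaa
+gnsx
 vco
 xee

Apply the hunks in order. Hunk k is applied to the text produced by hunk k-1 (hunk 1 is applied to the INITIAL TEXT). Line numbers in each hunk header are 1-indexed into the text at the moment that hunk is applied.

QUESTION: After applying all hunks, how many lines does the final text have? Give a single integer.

Answer: 5

Derivation:
Hunk 1: at line 1 remove [yrg,fzji] add [krbvi] -> 6 lines: rgejj krbvi fsuz eweqt vco xee
Hunk 2: at line 1 remove [fsuz,eweqt] add [qqxar,npf,kyauc] -> 7 lines: rgejj krbvi qqxar npf kyauc vco xee
Hunk 3: at line 1 remove [qqxar,npf,kyauc] add [cuaa] -> 5 lines: rgejj krbvi cuaa vco xee
Hunk 4: at line 1 remove [cuaa] add [gnsx] -> 5 lines: rgejj krbvi gnsx vco xee
Final line count: 5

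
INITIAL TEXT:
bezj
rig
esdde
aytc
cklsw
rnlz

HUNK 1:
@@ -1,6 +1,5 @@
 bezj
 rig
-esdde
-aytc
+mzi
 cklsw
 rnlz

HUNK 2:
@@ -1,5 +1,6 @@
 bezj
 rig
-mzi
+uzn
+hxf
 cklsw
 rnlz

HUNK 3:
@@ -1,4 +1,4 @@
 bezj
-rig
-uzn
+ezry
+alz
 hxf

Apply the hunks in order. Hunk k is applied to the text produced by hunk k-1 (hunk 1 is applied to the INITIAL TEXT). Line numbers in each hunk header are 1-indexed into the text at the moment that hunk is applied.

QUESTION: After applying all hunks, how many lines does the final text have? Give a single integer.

Hunk 1: at line 1 remove [esdde,aytc] add [mzi] -> 5 lines: bezj rig mzi cklsw rnlz
Hunk 2: at line 1 remove [mzi] add [uzn,hxf] -> 6 lines: bezj rig uzn hxf cklsw rnlz
Hunk 3: at line 1 remove [rig,uzn] add [ezry,alz] -> 6 lines: bezj ezry alz hxf cklsw rnlz
Final line count: 6

Answer: 6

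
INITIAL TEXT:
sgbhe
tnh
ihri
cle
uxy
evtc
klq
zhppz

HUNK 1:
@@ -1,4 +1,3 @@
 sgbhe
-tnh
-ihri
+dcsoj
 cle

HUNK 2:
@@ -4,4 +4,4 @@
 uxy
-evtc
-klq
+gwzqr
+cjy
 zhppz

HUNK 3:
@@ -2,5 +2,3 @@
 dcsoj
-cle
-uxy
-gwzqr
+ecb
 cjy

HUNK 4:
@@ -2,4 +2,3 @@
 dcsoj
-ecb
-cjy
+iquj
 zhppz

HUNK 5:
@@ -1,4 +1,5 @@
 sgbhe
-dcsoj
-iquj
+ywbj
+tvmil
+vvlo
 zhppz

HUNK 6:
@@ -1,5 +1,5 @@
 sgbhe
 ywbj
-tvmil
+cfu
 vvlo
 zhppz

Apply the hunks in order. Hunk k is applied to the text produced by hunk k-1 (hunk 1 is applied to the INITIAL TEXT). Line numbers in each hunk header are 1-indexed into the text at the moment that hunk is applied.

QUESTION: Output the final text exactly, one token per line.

Hunk 1: at line 1 remove [tnh,ihri] add [dcsoj] -> 7 lines: sgbhe dcsoj cle uxy evtc klq zhppz
Hunk 2: at line 4 remove [evtc,klq] add [gwzqr,cjy] -> 7 lines: sgbhe dcsoj cle uxy gwzqr cjy zhppz
Hunk 3: at line 2 remove [cle,uxy,gwzqr] add [ecb] -> 5 lines: sgbhe dcsoj ecb cjy zhppz
Hunk 4: at line 2 remove [ecb,cjy] add [iquj] -> 4 lines: sgbhe dcsoj iquj zhppz
Hunk 5: at line 1 remove [dcsoj,iquj] add [ywbj,tvmil,vvlo] -> 5 lines: sgbhe ywbj tvmil vvlo zhppz
Hunk 6: at line 1 remove [tvmil] add [cfu] -> 5 lines: sgbhe ywbj cfu vvlo zhppz

Answer: sgbhe
ywbj
cfu
vvlo
zhppz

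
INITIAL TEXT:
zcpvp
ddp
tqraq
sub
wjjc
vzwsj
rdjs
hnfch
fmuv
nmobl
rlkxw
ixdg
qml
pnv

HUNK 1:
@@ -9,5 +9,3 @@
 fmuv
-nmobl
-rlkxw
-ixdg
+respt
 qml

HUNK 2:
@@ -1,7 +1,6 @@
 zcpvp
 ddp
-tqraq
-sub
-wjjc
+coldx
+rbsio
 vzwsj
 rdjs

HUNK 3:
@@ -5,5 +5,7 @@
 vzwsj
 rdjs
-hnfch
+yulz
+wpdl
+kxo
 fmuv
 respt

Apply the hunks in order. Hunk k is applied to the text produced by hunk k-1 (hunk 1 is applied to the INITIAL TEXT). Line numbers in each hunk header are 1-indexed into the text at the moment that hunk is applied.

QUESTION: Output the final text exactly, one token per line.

Hunk 1: at line 9 remove [nmobl,rlkxw,ixdg] add [respt] -> 12 lines: zcpvp ddp tqraq sub wjjc vzwsj rdjs hnfch fmuv respt qml pnv
Hunk 2: at line 1 remove [tqraq,sub,wjjc] add [coldx,rbsio] -> 11 lines: zcpvp ddp coldx rbsio vzwsj rdjs hnfch fmuv respt qml pnv
Hunk 3: at line 5 remove [hnfch] add [yulz,wpdl,kxo] -> 13 lines: zcpvp ddp coldx rbsio vzwsj rdjs yulz wpdl kxo fmuv respt qml pnv

Answer: zcpvp
ddp
coldx
rbsio
vzwsj
rdjs
yulz
wpdl
kxo
fmuv
respt
qml
pnv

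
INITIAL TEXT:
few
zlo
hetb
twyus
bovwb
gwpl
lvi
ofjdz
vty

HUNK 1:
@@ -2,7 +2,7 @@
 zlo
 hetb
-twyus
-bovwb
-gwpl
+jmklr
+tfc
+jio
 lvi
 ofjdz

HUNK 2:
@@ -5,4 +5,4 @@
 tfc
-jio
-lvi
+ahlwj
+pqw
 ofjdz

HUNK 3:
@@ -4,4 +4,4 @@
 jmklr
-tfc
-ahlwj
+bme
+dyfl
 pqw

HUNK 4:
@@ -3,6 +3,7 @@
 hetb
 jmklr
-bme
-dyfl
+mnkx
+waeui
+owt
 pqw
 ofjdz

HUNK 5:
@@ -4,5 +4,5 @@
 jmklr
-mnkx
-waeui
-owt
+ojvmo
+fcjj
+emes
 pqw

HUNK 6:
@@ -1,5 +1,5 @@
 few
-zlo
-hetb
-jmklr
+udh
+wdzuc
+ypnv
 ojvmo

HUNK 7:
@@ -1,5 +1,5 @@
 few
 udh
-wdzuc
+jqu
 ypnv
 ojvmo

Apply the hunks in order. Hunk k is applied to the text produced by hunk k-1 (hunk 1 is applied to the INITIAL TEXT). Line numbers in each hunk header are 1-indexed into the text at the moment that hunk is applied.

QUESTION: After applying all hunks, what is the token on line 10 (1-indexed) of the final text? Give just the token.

Hunk 1: at line 2 remove [twyus,bovwb,gwpl] add [jmklr,tfc,jio] -> 9 lines: few zlo hetb jmklr tfc jio lvi ofjdz vty
Hunk 2: at line 5 remove [jio,lvi] add [ahlwj,pqw] -> 9 lines: few zlo hetb jmklr tfc ahlwj pqw ofjdz vty
Hunk 3: at line 4 remove [tfc,ahlwj] add [bme,dyfl] -> 9 lines: few zlo hetb jmklr bme dyfl pqw ofjdz vty
Hunk 4: at line 3 remove [bme,dyfl] add [mnkx,waeui,owt] -> 10 lines: few zlo hetb jmklr mnkx waeui owt pqw ofjdz vty
Hunk 5: at line 4 remove [mnkx,waeui,owt] add [ojvmo,fcjj,emes] -> 10 lines: few zlo hetb jmklr ojvmo fcjj emes pqw ofjdz vty
Hunk 6: at line 1 remove [zlo,hetb,jmklr] add [udh,wdzuc,ypnv] -> 10 lines: few udh wdzuc ypnv ojvmo fcjj emes pqw ofjdz vty
Hunk 7: at line 1 remove [wdzuc] add [jqu] -> 10 lines: few udh jqu ypnv ojvmo fcjj emes pqw ofjdz vty
Final line 10: vty

Answer: vty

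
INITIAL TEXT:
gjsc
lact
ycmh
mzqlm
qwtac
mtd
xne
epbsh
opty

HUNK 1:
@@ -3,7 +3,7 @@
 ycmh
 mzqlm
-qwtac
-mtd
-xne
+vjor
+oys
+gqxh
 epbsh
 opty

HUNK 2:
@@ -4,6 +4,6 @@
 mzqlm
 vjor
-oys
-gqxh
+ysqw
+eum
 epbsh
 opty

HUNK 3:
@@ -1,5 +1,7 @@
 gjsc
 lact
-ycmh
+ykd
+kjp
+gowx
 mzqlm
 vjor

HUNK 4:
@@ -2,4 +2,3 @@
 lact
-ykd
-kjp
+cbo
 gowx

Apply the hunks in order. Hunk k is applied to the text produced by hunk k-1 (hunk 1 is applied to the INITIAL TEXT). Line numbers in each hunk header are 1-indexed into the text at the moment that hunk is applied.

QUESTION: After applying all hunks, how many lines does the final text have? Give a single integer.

Answer: 10

Derivation:
Hunk 1: at line 3 remove [qwtac,mtd,xne] add [vjor,oys,gqxh] -> 9 lines: gjsc lact ycmh mzqlm vjor oys gqxh epbsh opty
Hunk 2: at line 4 remove [oys,gqxh] add [ysqw,eum] -> 9 lines: gjsc lact ycmh mzqlm vjor ysqw eum epbsh opty
Hunk 3: at line 1 remove [ycmh] add [ykd,kjp,gowx] -> 11 lines: gjsc lact ykd kjp gowx mzqlm vjor ysqw eum epbsh opty
Hunk 4: at line 2 remove [ykd,kjp] add [cbo] -> 10 lines: gjsc lact cbo gowx mzqlm vjor ysqw eum epbsh opty
Final line count: 10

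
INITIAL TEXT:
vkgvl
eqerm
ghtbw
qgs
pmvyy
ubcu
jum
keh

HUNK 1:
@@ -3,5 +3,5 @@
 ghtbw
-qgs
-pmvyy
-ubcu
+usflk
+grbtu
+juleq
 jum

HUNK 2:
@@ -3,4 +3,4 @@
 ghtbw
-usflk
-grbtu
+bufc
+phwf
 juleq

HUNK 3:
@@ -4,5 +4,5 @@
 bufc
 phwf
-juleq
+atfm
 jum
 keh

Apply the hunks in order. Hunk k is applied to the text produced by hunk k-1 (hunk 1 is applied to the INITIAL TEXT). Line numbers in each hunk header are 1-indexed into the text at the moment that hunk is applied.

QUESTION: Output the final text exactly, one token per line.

Hunk 1: at line 3 remove [qgs,pmvyy,ubcu] add [usflk,grbtu,juleq] -> 8 lines: vkgvl eqerm ghtbw usflk grbtu juleq jum keh
Hunk 2: at line 3 remove [usflk,grbtu] add [bufc,phwf] -> 8 lines: vkgvl eqerm ghtbw bufc phwf juleq jum keh
Hunk 3: at line 4 remove [juleq] add [atfm] -> 8 lines: vkgvl eqerm ghtbw bufc phwf atfm jum keh

Answer: vkgvl
eqerm
ghtbw
bufc
phwf
atfm
jum
keh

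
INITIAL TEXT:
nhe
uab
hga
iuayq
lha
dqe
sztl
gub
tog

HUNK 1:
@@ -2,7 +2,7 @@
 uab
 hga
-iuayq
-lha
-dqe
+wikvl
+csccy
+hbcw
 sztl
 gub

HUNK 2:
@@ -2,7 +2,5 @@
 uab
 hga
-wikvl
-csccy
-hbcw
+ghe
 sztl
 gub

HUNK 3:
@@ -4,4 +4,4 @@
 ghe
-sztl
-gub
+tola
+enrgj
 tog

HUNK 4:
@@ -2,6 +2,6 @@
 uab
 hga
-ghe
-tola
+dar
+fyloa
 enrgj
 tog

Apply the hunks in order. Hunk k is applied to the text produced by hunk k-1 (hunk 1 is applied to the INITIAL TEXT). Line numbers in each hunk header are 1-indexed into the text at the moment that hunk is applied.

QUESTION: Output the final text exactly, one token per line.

Answer: nhe
uab
hga
dar
fyloa
enrgj
tog

Derivation:
Hunk 1: at line 2 remove [iuayq,lha,dqe] add [wikvl,csccy,hbcw] -> 9 lines: nhe uab hga wikvl csccy hbcw sztl gub tog
Hunk 2: at line 2 remove [wikvl,csccy,hbcw] add [ghe] -> 7 lines: nhe uab hga ghe sztl gub tog
Hunk 3: at line 4 remove [sztl,gub] add [tola,enrgj] -> 7 lines: nhe uab hga ghe tola enrgj tog
Hunk 4: at line 2 remove [ghe,tola] add [dar,fyloa] -> 7 lines: nhe uab hga dar fyloa enrgj tog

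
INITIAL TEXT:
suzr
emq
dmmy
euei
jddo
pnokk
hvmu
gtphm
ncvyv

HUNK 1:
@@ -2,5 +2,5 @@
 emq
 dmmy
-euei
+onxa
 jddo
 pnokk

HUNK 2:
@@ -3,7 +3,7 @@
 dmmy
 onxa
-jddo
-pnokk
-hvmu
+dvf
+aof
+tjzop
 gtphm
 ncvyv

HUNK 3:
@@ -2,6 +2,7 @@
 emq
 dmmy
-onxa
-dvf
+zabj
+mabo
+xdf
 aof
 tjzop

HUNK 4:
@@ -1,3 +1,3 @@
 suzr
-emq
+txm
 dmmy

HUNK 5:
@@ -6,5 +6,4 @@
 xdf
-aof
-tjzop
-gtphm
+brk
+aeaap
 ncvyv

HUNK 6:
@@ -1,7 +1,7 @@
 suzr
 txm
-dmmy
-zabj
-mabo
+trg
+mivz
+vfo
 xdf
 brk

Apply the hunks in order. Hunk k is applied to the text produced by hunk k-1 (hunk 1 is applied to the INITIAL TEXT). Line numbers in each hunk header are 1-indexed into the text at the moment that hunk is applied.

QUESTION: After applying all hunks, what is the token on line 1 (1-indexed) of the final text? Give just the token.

Answer: suzr

Derivation:
Hunk 1: at line 2 remove [euei] add [onxa] -> 9 lines: suzr emq dmmy onxa jddo pnokk hvmu gtphm ncvyv
Hunk 2: at line 3 remove [jddo,pnokk,hvmu] add [dvf,aof,tjzop] -> 9 lines: suzr emq dmmy onxa dvf aof tjzop gtphm ncvyv
Hunk 3: at line 2 remove [onxa,dvf] add [zabj,mabo,xdf] -> 10 lines: suzr emq dmmy zabj mabo xdf aof tjzop gtphm ncvyv
Hunk 4: at line 1 remove [emq] add [txm] -> 10 lines: suzr txm dmmy zabj mabo xdf aof tjzop gtphm ncvyv
Hunk 5: at line 6 remove [aof,tjzop,gtphm] add [brk,aeaap] -> 9 lines: suzr txm dmmy zabj mabo xdf brk aeaap ncvyv
Hunk 6: at line 1 remove [dmmy,zabj,mabo] add [trg,mivz,vfo] -> 9 lines: suzr txm trg mivz vfo xdf brk aeaap ncvyv
Final line 1: suzr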